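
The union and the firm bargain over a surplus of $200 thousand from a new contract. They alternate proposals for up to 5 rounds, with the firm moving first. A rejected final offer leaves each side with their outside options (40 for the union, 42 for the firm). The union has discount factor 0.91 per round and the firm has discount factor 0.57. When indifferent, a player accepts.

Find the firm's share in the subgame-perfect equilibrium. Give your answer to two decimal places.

Round 5 (the firm proposes): the union gets 40 if talks fail, so the firm offers 40 and keeps 160.
Round 4 (the union proposes): the firm can get 160 next round, worth 0.57 × 160 = 91.2 now, so the union offers 91.2, keeping 108.8.
Round 3 (the firm proposes): the union can get 108.8 next round, worth 0.91 × 108.8 = 99.008 now; the firm offers that and keeps 100.992.
Round 2 (the union proposes): the firm can get 100.992 next round, worth 0.57 × 100.992 = 57.56544 now; the union offers that and keeps 142.43456.
Round 1 (the firm proposes): the union can get 142.43456 next round, worth 0.91 × 142.43456 = 129.6154496 now. The firm offers 129.6154496 and keeps 200 − 129.6154496 = 70.3845504.

70.38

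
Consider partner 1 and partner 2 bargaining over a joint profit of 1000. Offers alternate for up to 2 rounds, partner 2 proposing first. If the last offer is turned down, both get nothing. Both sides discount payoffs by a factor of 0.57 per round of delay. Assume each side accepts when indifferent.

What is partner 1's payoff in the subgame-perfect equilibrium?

By backward induction:
Round 2 (partner 1 proposes): partner 2 will accept anything ≥ 0, so partner 1 offers 0 and keeps 1000.
Round 1 (partner 2 proposes): partner 1 can get 1000 next round, worth 0.57 × 1000 = 570 now; partner 2 offers that and keeps 430.

570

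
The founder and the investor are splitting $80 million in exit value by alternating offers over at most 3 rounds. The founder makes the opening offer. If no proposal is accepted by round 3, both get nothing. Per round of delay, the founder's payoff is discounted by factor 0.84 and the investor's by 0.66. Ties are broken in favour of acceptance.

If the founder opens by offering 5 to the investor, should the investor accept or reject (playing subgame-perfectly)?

Round 3 (the founder proposes): rejection yields 0 for the investor; the founder offers 0 and keeps 80.
Round 2 (the investor proposes): the founder can get 80 next round, worth 0.84 × 80 = 67.2 now, so the investor offers 67.2, keeping 12.8.
So by rejecting in round 1, the investor gets 12.8 next round, worth 0.66 × 12.8 = 8.448 now.
Offer 5 < 8.448, so the investor rejects.

Reject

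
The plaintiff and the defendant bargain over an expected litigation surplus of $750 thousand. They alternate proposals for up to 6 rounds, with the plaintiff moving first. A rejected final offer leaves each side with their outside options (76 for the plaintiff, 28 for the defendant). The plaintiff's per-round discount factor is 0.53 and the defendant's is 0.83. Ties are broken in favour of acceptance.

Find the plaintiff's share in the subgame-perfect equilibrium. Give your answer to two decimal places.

220.47

Work backward from the last round.
Round 6 (the defendant proposes): the plaintiff gets 76 if talks fail, so the defendant offers 76 and keeps 674.
Round 5 (the plaintiff proposes): the defendant can get 674 next round, worth 0.83 × 674 = 559.42 now, so the plaintiff offers 559.42, keeping 190.58.
Round 4 (the defendant proposes): the plaintiff can get 190.58 next round, worth 0.53 × 190.58 = 101.0074 now. The defendant offers 101.0074 and keeps 750 − 101.0074 = 648.9926.
Round 3 (the plaintiff proposes): the defendant can get 648.9926 next round, worth 0.83 × 648.9926 = 538.663858 now; the plaintiff offers that and keeps 211.336142.
Round 2 (the defendant proposes): the plaintiff can get 211.336142 next round, worth 0.53 × 211.336142 = 112.00815526 now, so the defendant offers 112.00815526, keeping 637.99184474.
Round 1 (the plaintiff proposes): the defendant can get 637.99184474 next round, worth 0.83 × 637.99184474 = 529.5332311342 now, so the plaintiff offers 529.5332311342, keeping 220.4667688658.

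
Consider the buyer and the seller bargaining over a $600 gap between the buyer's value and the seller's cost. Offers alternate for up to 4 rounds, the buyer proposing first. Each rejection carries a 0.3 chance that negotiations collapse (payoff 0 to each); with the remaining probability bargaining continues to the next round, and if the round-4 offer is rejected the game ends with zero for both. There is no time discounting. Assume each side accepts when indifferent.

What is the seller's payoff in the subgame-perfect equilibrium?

331.8

By backward induction:
Round 4 (the seller proposes): rejection yields 0 for the buyer; the seller offers 0 and keeps 600.
Round 3 (the buyer proposes): rejecting gives the seller an expected 0.7 × 600 = 420; the buyer offers that and keeps 180.
Round 2 (the seller proposes): rejecting gives the buyer an expected 0.7 × 180 = 126; the seller offers that and keeps 474.
Round 1 (the buyer proposes): rejecting gives the seller an expected 0.7 × 474 = 331.8, so the buyer offers 331.8, keeping 268.2.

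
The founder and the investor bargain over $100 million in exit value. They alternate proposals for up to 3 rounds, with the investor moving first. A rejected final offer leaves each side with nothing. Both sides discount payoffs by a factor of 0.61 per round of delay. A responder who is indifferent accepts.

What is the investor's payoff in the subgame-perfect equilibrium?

Work backward from the last round.
Round 3 (the investor proposes): the founder will accept anything ≥ 0, so the investor offers 0 and keeps 100.
Round 2 (the founder proposes): the investor can get 100 next round, worth 0.61 × 100 = 61 now. The founder offers 61 and keeps 100 − 61 = 39.
Round 1 (the investor proposes): the founder can get 39 next round, worth 0.61 × 39 = 23.79 now, so the investor offers 23.79, keeping 76.21.

76.21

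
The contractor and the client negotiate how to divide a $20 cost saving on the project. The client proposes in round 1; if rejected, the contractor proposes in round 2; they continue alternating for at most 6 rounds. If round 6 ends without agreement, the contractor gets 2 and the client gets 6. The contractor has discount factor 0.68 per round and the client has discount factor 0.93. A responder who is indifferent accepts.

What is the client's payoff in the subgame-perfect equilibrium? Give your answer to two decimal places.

Round 6 (the contractor proposes): the client gets 6 if talks fail, so the contractor offers 6 and keeps 14.
Round 5 (the client proposes): the contractor can get 14 next round, worth 0.68 × 14 = 9.52 now. The client offers 9.52 and keeps 20 − 9.52 = 10.48.
Round 4 (the contractor proposes): the client can get 10.48 next round, worth 0.93 × 10.48 = 9.7464 now. The contractor offers 9.7464 and keeps 20 − 9.7464 = 10.2536.
Round 3 (the client proposes): the contractor can get 10.2536 next round, worth 0.68 × 10.2536 = 6.972448 now. The client offers 6.972448 and keeps 20 − 6.972448 = 13.027552.
Round 2 (the contractor proposes): the client can get 13.027552 next round, worth 0.93 × 13.027552 = 12.11562336 now, so the contractor offers 12.11562336, keeping 7.88437664.
Round 1 (the client proposes): the contractor can get 7.88437664 next round, worth 0.68 × 7.88437664 = 5.3613761152 now; the client offers that and keeps 14.6386238848.

14.64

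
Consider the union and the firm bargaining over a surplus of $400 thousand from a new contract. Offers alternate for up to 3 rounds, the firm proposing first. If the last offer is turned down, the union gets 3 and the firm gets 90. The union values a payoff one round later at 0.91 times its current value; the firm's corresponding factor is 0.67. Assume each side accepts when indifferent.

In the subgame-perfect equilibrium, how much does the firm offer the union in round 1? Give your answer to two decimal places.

Work backward from the last round.
Round 3 (the firm proposes): the union gets 3 if talks fail, so the firm offers 3 and keeps 397.
Round 2 (the union proposes): the firm can get 397 next round, worth 0.67 × 397 = 265.99 now. The union offers 265.99 and keeps 400 − 265.99 = 134.01.
Round 1 (the firm proposes): the union can get 134.01 next round, worth 0.91 × 134.01 = 121.9491 now; the firm offers that and keeps 278.0509.

121.95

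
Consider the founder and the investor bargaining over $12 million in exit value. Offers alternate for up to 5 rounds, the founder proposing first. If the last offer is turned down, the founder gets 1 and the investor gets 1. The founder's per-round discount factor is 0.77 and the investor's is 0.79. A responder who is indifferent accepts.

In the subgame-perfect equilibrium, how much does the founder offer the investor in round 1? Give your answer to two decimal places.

Round 5 (the founder proposes): the investor gets 1 if talks fail, so the founder offers 1 and keeps 11.
Round 4 (the investor proposes): the founder can get 11 next round, worth 0.77 × 11 = 8.47 now. The investor offers 8.47 and keeps 12 − 8.47 = 3.53.
Round 3 (the founder proposes): the investor can get 3.53 next round, worth 0.79 × 3.53 = 2.7887 now; the founder offers that and keeps 9.2113.
Round 2 (the investor proposes): the founder can get 9.2113 next round, worth 0.77 × 9.2113 = 7.092701 now. The investor offers 7.092701 and keeps 12 − 7.092701 = 4.907299.
Round 1 (the founder proposes): the investor can get 4.907299 next round, worth 0.79 × 4.907299 = 3.87676621 now; the founder offers that and keeps 8.12323379.

3.88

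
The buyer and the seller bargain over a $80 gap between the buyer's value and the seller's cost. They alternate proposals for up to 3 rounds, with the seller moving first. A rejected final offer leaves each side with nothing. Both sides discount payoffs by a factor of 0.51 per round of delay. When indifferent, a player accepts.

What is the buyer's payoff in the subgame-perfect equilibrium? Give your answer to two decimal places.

By backward induction:
Round 3 (the seller proposes): rejection yields 0 for the buyer; the seller offers 0 and keeps 80.
Round 2 (the buyer proposes): the seller can get 80 next round, worth 0.51 × 80 = 40.8 now; the buyer offers that and keeps 39.2.
Round 1 (the seller proposes): the buyer can get 39.2 next round, worth 0.51 × 39.2 = 19.992 now, so the seller offers 19.992, keeping 60.008.

19.99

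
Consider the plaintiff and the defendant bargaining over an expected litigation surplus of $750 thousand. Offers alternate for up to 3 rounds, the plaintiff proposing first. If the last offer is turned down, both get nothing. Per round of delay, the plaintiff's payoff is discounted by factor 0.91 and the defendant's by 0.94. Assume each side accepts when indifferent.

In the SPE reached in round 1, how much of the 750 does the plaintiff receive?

686.55

Solve by backward induction from round 3.
Round 3 (the plaintiff proposes): rejection yields 0 for the defendant; the plaintiff offers 0 and keeps 750.
Round 2 (the defendant proposes): the plaintiff can get 750 next round, worth 0.91 × 750 = 682.5 now. The defendant offers 682.5 and keeps 750 − 682.5 = 67.5.
Round 1 (the plaintiff proposes): the defendant can get 67.5 next round, worth 0.94 × 67.5 = 63.45 now; the plaintiff offers that and keeps 686.55.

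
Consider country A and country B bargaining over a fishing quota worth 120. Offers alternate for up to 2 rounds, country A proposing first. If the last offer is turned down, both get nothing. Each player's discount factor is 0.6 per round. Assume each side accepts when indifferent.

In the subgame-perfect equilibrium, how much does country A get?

Solve by backward induction from round 2.
Round 2 (country B proposes): rejection yields 0 for country A; country B offers 0 and keeps 120.
Round 1 (country A proposes): country B can get 120 next round, worth 0.6 × 120 = 72 now. Country A offers 72 and keeps 120 − 72 = 48.

48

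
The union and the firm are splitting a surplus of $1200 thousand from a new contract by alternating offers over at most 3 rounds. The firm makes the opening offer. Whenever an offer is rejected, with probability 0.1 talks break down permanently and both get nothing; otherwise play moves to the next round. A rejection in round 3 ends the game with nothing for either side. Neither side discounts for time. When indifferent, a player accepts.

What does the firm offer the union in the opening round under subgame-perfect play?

108

By backward induction:
Round 3 (the firm proposes): the union will accept anything ≥ 0, so the firm offers 0 and keeps 1200.
Round 2 (the union proposes): rejecting gives the firm an expected 0.9 × 1200 = 1080. The union offers 1080 and keeps 1200 − 1080 = 120.
Round 1 (the firm proposes): rejecting gives the union an expected 0.9 × 120 = 108. The firm offers 108 and keeps 1200 − 108 = 1092.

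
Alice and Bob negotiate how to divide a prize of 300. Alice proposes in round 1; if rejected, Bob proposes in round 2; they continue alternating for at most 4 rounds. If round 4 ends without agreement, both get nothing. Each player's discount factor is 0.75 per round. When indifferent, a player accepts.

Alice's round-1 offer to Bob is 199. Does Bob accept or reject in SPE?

Work out Bob's continuation value if the offer is rejected.
Round 4 (Bob proposes): Alice will accept anything ≥ 0, so Bob offers 0 and keeps 300.
Round 3 (Alice proposes): Bob can get 300 next round, worth 0.75 × 300 = 225 now. Alice offers 225 and keeps 300 − 225 = 75.
Round 2 (Bob proposes): Alice can get 75 next round, worth 0.75 × 75 = 56.25 now. Bob offers 56.25 and keeps 300 − 56.25 = 243.75.
So by rejecting in round 1, Bob gets 243.75 next round, worth 0.75 × 243.75 = 182.8125 now.
Offer 199 ≥ 182.8125, so Bob accepts.

Accept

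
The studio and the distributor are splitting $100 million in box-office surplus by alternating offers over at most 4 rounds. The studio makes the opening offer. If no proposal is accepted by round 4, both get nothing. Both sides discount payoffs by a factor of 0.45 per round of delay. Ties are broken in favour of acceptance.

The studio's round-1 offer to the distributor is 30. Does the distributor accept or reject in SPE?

Round 4 (the distributor proposes): the studio will accept anything ≥ 0, so the distributor offers 0 and keeps 100.
Round 3 (the studio proposes): the distributor can get 100 next round, worth 0.45 × 100 = 45 now, so the studio offers 45, keeping 55.
Round 2 (the distributor proposes): the studio can get 55 next round, worth 0.45 × 55 = 24.75 now; the distributor offers that and keeps 75.25.
So by rejecting in round 1, the distributor gets 75.25 next round, worth 0.45 × 75.25 = 33.8625 now.
Offer 30 < 33.8625, so the distributor rejects.

Reject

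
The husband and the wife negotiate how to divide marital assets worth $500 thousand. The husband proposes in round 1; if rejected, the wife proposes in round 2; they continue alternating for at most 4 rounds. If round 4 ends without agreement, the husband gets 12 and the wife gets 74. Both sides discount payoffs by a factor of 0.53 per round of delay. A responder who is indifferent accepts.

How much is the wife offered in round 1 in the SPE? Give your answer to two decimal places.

197.20

Round 4 (the wife proposes): the husband gets 12 if talks fail, so the wife offers 12 and keeps 488.
Round 3 (the husband proposes): the wife can get 488 next round, worth 0.53 × 488 = 258.64 now; the husband offers that and keeps 241.36.
Round 2 (the wife proposes): the husband can get 241.36 next round, worth 0.53 × 241.36 = 127.9208 now; the wife offers that and keeps 372.0792.
Round 1 (the husband proposes): the wife can get 372.0792 next round, worth 0.53 × 372.0792 = 197.201976 now, so the husband offers 197.201976, keeping 302.798024.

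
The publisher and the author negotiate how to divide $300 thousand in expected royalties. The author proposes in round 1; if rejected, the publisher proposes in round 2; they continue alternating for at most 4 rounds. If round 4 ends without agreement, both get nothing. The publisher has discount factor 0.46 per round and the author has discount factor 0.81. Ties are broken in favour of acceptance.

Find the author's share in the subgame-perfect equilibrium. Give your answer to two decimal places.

222.36

Round 4 (the publisher proposes): the author will accept anything ≥ 0, so the publisher offers 0 and keeps 300.
Round 3 (the author proposes): the publisher can get 300 next round, worth 0.46 × 300 = 138 now; the author offers that and keeps 162.
Round 2 (the publisher proposes): the author can get 162 next round, worth 0.81 × 162 = 131.22 now. The publisher offers 131.22 and keeps 300 − 131.22 = 168.78.
Round 1 (the author proposes): the publisher can get 168.78 next round, worth 0.46 × 168.78 = 77.6388 now; the author offers that and keeps 222.3612.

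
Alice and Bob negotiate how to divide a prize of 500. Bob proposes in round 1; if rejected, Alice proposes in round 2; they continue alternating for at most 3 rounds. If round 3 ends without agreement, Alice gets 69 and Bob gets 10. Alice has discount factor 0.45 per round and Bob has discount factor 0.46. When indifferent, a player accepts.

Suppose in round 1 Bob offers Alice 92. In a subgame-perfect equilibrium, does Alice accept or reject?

Reject

Work out Alice's continuation value if the offer is rejected.
Round 3 (Bob proposes): Alice gets 69 if talks fail, so Bob offers 69 and keeps 431.
Round 2 (Alice proposes): Bob can get 431 next round, worth 0.46 × 431 = 198.26 now. Alice offers 198.26 and keeps 500 − 198.26 = 301.74.
So by rejecting in round 1, Alice gets 301.74 next round, worth 0.45 × 301.74 = 135.783 now.
Offer 92 < 135.783, so Alice rejects.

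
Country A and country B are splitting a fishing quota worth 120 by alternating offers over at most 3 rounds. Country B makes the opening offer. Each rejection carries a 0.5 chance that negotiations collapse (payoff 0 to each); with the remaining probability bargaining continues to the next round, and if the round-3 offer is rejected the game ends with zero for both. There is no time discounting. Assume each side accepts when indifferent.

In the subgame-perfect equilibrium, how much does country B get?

Round 3 (country B proposes): rejection yields 0 for country A; country B offers 0 and keeps 120.
Round 2 (country A proposes): rejecting gives country B an expected 0.5 × 120 = 60; country A offers that and keeps 60.
Round 1 (country B proposes): rejecting gives country A an expected 0.5 × 60 = 30, so country B offers 30, keeping 90.

90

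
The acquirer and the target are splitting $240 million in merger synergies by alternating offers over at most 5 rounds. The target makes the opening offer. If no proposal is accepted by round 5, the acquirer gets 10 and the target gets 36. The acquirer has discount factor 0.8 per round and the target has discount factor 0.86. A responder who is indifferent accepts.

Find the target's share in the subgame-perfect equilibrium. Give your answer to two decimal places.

189.89

Work backward from the last round.
Round 5 (the target proposes): the acquirer gets 10 if talks fail, so the target offers 10 and keeps 230.
Round 4 (the acquirer proposes): the target can get 230 next round, worth 0.86 × 230 = 197.8 now; the acquirer offers that and keeps 42.2.
Round 3 (the target proposes): the acquirer can get 42.2 next round, worth 0.8 × 42.2 = 33.76 now; the target offers that and keeps 206.24.
Round 2 (the acquirer proposes): the target can get 206.24 next round, worth 0.86 × 206.24 = 177.3664 now, so the acquirer offers 177.3664, keeping 62.6336.
Round 1 (the target proposes): the acquirer can get 62.6336 next round, worth 0.8 × 62.6336 = 50.10688 now, so the target offers 50.10688, keeping 189.89312.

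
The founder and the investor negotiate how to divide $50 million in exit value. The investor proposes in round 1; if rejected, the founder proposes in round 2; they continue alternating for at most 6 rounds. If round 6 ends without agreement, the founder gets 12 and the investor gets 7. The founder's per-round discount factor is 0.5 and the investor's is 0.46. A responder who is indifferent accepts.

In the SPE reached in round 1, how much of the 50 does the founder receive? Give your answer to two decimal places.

17.74

Solve by backward induction from round 6.
Round 6 (the founder proposes): the investor gets 7 if talks fail, so the founder offers 7 and keeps 43.
Round 5 (the investor proposes): the founder can get 43 next round, worth 0.5 × 43 = 21.5 now, so the investor offers 21.5, keeping 28.5.
Round 4 (the founder proposes): the investor can get 28.5 next round, worth 0.46 × 28.5 = 13.11 now, so the founder offers 13.11, keeping 36.89.
Round 3 (the investor proposes): the founder can get 36.89 next round, worth 0.5 × 36.89 = 18.445 now. The investor offers 18.445 and keeps 50 − 18.445 = 31.555.
Round 2 (the founder proposes): the investor can get 31.555 next round, worth 0.46 × 31.555 = 14.5153 now, so the founder offers 14.5153, keeping 35.4847.
Round 1 (the investor proposes): the founder can get 35.4847 next round, worth 0.5 × 35.4847 = 17.74235 now. The investor offers 17.74235 and keeps 50 − 17.74235 = 32.25765.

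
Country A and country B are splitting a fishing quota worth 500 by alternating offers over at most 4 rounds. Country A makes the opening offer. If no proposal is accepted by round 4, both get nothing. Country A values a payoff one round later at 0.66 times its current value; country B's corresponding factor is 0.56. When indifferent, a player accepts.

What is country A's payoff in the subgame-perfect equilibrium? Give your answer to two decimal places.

301.31

Round 4 (country B proposes): rejection yields 0 for country A; country B offers 0 and keeps 500.
Round 3 (country A proposes): country B can get 500 next round, worth 0.56 × 500 = 280 now. Country A offers 280 and keeps 500 − 280 = 220.
Round 2 (country B proposes): country A can get 220 next round, worth 0.66 × 220 = 145.2 now; country B offers that and keeps 354.8.
Round 1 (country A proposes): country B can get 354.8 next round, worth 0.56 × 354.8 = 198.688 now; country A offers that and keeps 301.312.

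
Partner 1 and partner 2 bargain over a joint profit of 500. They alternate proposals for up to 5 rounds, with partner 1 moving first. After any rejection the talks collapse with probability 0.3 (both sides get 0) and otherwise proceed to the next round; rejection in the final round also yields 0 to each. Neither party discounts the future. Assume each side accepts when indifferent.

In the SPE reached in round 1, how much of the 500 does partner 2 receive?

Round 5 (partner 1 proposes): partner 2 will accept anything ≥ 0, so partner 1 offers 0 and keeps 500.
Round 4 (partner 2 proposes): rejecting gives partner 1 an expected 0.7 × 500 = 350, so partner 2 offers 350, keeping 150.
Round 3 (partner 1 proposes): rejecting gives partner 2 an expected 0.7 × 150 = 105. Partner 1 offers 105 and keeps 500 − 105 = 395.
Round 2 (partner 2 proposes): rejecting gives partner 1 an expected 0.7 × 395 = 276.5; partner 2 offers that and keeps 223.5.
Round 1 (partner 1 proposes): rejecting gives partner 2 an expected 0.7 × 223.5 = 156.45. Partner 1 offers 156.45 and keeps 500 − 156.45 = 343.55.

156.45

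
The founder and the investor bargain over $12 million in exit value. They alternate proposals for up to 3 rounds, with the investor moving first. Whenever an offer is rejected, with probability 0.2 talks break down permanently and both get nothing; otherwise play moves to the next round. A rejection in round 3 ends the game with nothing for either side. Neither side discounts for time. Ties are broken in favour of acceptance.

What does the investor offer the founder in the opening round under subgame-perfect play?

1.92

By backward induction:
Round 3 (the investor proposes): rejection yields 0 for the founder; the investor offers 0 and keeps 12.
Round 2 (the founder proposes): rejecting gives the investor an expected 0.8 × 12 = 9.6, so the founder offers 9.6, keeping 2.4.
Round 1 (the investor proposes): rejecting gives the founder an expected 0.8 × 2.4 = 1.92. The investor offers 1.92 and keeps 12 − 1.92 = 10.08.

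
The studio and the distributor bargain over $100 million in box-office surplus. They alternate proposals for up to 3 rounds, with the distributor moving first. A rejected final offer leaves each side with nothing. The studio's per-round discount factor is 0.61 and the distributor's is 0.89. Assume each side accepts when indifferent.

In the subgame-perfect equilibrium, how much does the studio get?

6.71

Work backward from the last round.
Round 3 (the distributor proposes): rejection yields 0 for the studio; the distributor offers 0 and keeps 100.
Round 2 (the studio proposes): the distributor can get 100 next round, worth 0.89 × 100 = 89 now. The studio offers 89 and keeps 100 − 89 = 11.
Round 1 (the distributor proposes): the studio can get 11 next round, worth 0.61 × 11 = 6.71 now. The distributor offers 6.71 and keeps 100 − 6.71 = 93.29.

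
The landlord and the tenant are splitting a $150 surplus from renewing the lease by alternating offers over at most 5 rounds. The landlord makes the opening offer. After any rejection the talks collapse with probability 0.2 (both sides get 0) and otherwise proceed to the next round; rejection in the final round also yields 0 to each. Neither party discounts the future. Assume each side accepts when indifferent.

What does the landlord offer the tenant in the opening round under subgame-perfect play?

39.36

Round 5 (the landlord proposes): rejection yields 0 for the tenant; the landlord offers 0 and keeps 150.
Round 4 (the tenant proposes): rejecting gives the landlord an expected 0.8 × 150 = 120, so the tenant offers 120, keeping 30.
Round 3 (the landlord proposes): rejecting gives the tenant an expected 0.8 × 30 = 24, so the landlord offers 24, keeping 126.
Round 2 (the tenant proposes): rejecting gives the landlord an expected 0.8 × 126 = 100.8; the tenant offers that and keeps 49.2.
Round 1 (the landlord proposes): rejecting gives the tenant an expected 0.8 × 49.2 = 39.36, so the landlord offers 39.36, keeping 110.64.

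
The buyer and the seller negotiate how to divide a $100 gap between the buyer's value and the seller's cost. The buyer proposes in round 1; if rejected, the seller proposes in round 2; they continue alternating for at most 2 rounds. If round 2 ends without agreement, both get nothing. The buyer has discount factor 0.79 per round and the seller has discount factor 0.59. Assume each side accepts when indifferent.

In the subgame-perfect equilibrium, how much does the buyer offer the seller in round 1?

59

Round 2 (the seller proposes): the buyer will accept anything ≥ 0, so the seller offers 0 and keeps 100.
Round 1 (the buyer proposes): the seller can get 100 next round, worth 0.59 × 100 = 59 now. The buyer offers 59 and keeps 100 − 59 = 41.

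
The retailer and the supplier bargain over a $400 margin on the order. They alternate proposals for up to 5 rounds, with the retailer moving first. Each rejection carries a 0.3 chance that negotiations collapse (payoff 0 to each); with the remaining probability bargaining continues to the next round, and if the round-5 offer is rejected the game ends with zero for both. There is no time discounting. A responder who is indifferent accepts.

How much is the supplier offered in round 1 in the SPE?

125.16

By backward induction:
Round 5 (the retailer proposes): the supplier will accept anything ≥ 0, so the retailer offers 0 and keeps 400.
Round 4 (the supplier proposes): rejecting gives the retailer an expected 0.7 × 400 = 280, so the supplier offers 280, keeping 120.
Round 3 (the retailer proposes): rejecting gives the supplier an expected 0.7 × 120 = 84. The retailer offers 84 and keeps 400 − 84 = 316.
Round 2 (the supplier proposes): rejecting gives the retailer an expected 0.7 × 316 = 221.2; the supplier offers that and keeps 178.8.
Round 1 (the retailer proposes): rejecting gives the supplier an expected 0.7 × 178.8 = 125.16, so the retailer offers 125.16, keeping 274.84.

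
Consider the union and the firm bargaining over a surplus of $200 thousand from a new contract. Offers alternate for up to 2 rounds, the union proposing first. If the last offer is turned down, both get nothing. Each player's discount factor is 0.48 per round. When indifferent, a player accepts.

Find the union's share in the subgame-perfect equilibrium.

104

Round 2 (the firm proposes): rejection yields 0 for the union; the firm offers 0 and keeps 200.
Round 1 (the union proposes): the firm can get 200 next round, worth 0.48 × 200 = 96 now; the union offers that and keeps 104.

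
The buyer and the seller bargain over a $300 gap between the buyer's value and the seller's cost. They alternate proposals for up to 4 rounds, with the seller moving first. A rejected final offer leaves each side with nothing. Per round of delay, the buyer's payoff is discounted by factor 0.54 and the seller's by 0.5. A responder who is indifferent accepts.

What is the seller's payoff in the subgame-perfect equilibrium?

175.26

Round 4 (the buyer proposes): the seller will accept anything ≥ 0, so the buyer offers 0 and keeps 300.
Round 3 (the seller proposes): the buyer can get 300 next round, worth 0.54 × 300 = 162 now. The seller offers 162 and keeps 300 − 162 = 138.
Round 2 (the buyer proposes): the seller can get 138 next round, worth 0.5 × 138 = 69 now. The buyer offers 69 and keeps 300 − 69 = 231.
Round 1 (the seller proposes): the buyer can get 231 next round, worth 0.54 × 231 = 124.74 now, so the seller offers 124.74, keeping 175.26.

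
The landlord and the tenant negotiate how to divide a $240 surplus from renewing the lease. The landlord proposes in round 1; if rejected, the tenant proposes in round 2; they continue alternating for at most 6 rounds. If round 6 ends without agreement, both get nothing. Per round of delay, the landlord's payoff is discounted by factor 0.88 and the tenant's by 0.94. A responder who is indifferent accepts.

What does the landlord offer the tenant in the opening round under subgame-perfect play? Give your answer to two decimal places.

203.83

Round 6 (the tenant proposes): the landlord will accept anything ≥ 0, so the tenant offers 0 and keeps 240.
Round 5 (the landlord proposes): the tenant can get 240 next round, worth 0.94 × 240 = 225.6 now. The landlord offers 225.6 and keeps 240 − 225.6 = 14.4.
Round 4 (the tenant proposes): the landlord can get 14.4 next round, worth 0.88 × 14.4 = 12.672 now; the tenant offers that and keeps 227.328.
Round 3 (the landlord proposes): the tenant can get 227.328 next round, worth 0.94 × 227.328 = 213.68832 now; the landlord offers that and keeps 26.31168.
Round 2 (the tenant proposes): the landlord can get 26.31168 next round, worth 0.88 × 26.31168 = 23.1542784 now. The tenant offers 23.1542784 and keeps 240 − 23.1542784 = 216.8457216.
Round 1 (the landlord proposes): the tenant can get 216.8457216 next round, worth 0.94 × 216.8457216 = 203.834978304 now; the landlord offers that and keeps 36.165021696.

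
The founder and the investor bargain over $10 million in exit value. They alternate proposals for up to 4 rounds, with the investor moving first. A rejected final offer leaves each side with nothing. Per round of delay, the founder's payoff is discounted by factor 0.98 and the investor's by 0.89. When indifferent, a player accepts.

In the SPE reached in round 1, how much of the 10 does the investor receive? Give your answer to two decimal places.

Round 4 (the founder proposes): the investor will accept anything ≥ 0, so the founder offers 0 and keeps 10.
Round 3 (the investor proposes): the founder can get 10 next round, worth 0.98 × 10 = 9.8 now, so the investor offers 9.8, keeping 0.2.
Round 2 (the founder proposes): the investor can get 0.2 next round, worth 0.89 × 0.2 = 0.178 now; the founder offers that and keeps 9.822.
Round 1 (the investor proposes): the founder can get 9.822 next round, worth 0.98 × 9.822 = 9.62556 now, so the investor offers 9.62556, keeping 0.37444.

0.37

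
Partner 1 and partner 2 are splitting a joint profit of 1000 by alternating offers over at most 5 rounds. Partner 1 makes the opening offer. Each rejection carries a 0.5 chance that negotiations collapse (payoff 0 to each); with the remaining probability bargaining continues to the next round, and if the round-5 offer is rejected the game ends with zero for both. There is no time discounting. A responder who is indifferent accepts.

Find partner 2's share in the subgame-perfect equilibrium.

Round 5 (partner 1 proposes): partner 2 will accept anything ≥ 0, so partner 1 offers 0 and keeps 1000.
Round 4 (partner 2 proposes): rejecting gives partner 1 an expected 0.5 × 1000 = 500. Partner 2 offers 500 and keeps 1000 − 500 = 500.
Round 3 (partner 1 proposes): rejecting gives partner 2 an expected 0.5 × 500 = 250. Partner 1 offers 250 and keeps 1000 − 250 = 750.
Round 2 (partner 2 proposes): rejecting gives partner 1 an expected 0.5 × 750 = 375. Partner 2 offers 375 and keeps 1000 − 375 = 625.
Round 1 (partner 1 proposes): rejecting gives partner 2 an expected 0.5 × 625 = 312.5. Partner 1 offers 312.5 and keeps 1000 − 312.5 = 687.5.

312.5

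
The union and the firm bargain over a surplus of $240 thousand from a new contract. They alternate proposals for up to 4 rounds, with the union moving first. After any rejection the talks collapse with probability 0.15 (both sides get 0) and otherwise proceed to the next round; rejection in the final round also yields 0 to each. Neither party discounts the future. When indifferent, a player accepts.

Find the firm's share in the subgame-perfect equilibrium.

177.99

Round 4 (the firm proposes): rejection yields 0 for the union; the firm offers 0 and keeps 240.
Round 3 (the union proposes): rejecting gives the firm an expected 0.85 × 240 = 204; the union offers that and keeps 36.
Round 2 (the firm proposes): rejecting gives the union an expected 0.85 × 36 = 30.6, so the firm offers 30.6, keeping 209.4.
Round 1 (the union proposes): rejecting gives the firm an expected 0.85 × 209.4 = 177.99, so the union offers 177.99, keeping 62.01.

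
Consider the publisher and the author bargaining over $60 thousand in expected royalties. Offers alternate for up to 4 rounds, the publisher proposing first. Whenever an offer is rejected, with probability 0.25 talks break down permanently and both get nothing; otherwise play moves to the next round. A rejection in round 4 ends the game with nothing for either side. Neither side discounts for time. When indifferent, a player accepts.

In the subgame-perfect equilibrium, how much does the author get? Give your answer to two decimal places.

Round 4 (the author proposes): rejection yields 0 for the publisher; the author offers 0 and keeps 60.
Round 3 (the publisher proposes): rejecting gives the author an expected 0.75 × 60 = 45; the publisher offers that and keeps 15.
Round 2 (the author proposes): rejecting gives the publisher an expected 0.75 × 15 = 11.25. The author offers 11.25 and keeps 60 − 11.25 = 48.75.
Round 1 (the publisher proposes): rejecting gives the author an expected 0.75 × 48.75 = 36.5625, so the publisher offers 36.5625, keeping 23.4375.

36.56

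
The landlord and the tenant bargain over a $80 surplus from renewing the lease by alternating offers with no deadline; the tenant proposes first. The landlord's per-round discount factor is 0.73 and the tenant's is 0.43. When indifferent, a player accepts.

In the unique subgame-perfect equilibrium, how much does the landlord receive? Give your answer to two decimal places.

When the tenant proposes, the landlord accepts any offer worth at least 0.73 times what the landlord would get by proposing next round; and vice versa.
This gives x = 80 − 0.73y and y = 80 − 0.43x, where x and y are each side's share when it proposes.
Hence (1 − 0.73·0.43)x = 80(1 − 0.73), i.e. 0.6861·x = 21.6.
x ≈ 31.4823; the landlord's share is 80 − x ≈ 48.5177.

48.52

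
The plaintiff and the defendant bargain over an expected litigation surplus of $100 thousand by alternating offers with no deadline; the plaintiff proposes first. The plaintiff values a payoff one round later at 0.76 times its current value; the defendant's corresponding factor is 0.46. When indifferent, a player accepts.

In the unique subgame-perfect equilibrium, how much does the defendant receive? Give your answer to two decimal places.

When the plaintiff proposes, the defendant accepts any offer worth at least 0.46 times what the defendant would get by proposing next round; and vice versa.
This gives x = 100 − 0.46y and y = 100 − 0.76x, where x and y are each side's share when it proposes.
Hence (1 − 0.46·0.76)x = 100(1 − 0.46), i.e. 0.6504·x = 54.
x ≈ 83.0258; the defendant's share is 100 − x ≈ 16.9742.

16.97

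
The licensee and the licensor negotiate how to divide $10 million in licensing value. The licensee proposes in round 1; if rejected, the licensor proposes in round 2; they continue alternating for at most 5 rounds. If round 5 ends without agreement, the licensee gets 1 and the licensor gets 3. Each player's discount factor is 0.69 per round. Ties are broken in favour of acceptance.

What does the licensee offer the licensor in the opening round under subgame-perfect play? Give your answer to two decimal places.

Round 5 (the licensee proposes): the licensor gets 3 if talks fail, so the licensee offers 3 and keeps 7.
Round 4 (the licensor proposes): the licensee can get 7 next round, worth 0.69 × 7 = 4.83 now, so the licensor offers 4.83, keeping 5.17.
Round 3 (the licensee proposes): the licensor can get 5.17 next round, worth 0.69 × 5.17 = 3.5673 now. The licensee offers 3.5673 and keeps 10 − 3.5673 = 6.4327.
Round 2 (the licensor proposes): the licensee can get 6.4327 next round, worth 0.69 × 6.4327 = 4.438563 now, so the licensor offers 4.438563, keeping 5.561437.
Round 1 (the licensee proposes): the licensor can get 5.561437 next round, worth 0.69 × 5.561437 = 3.83739153 now, so the licensee offers 3.83739153, keeping 6.16260847.

3.84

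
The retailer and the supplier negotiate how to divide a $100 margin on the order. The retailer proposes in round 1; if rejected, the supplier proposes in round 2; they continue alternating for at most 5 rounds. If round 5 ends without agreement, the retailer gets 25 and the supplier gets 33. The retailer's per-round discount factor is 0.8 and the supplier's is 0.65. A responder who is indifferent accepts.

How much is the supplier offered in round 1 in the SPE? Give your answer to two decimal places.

Round 5 (the retailer proposes): the supplier gets 33 if talks fail, so the retailer offers 33 and keeps 67.
Round 4 (the supplier proposes): the retailer can get 67 next round, worth 0.8 × 67 = 53.6 now. The supplier offers 53.6 and keeps 100 − 53.6 = 46.4.
Round 3 (the retailer proposes): the supplier can get 46.4 next round, worth 0.65 × 46.4 = 30.16 now; the retailer offers that and keeps 69.84.
Round 2 (the supplier proposes): the retailer can get 69.84 next round, worth 0.8 × 69.84 = 55.872 now. The supplier offers 55.872 and keeps 100 − 55.872 = 44.128.
Round 1 (the retailer proposes): the supplier can get 44.128 next round, worth 0.65 × 44.128 = 28.6832 now, so the retailer offers 28.6832, keeping 71.3168.

28.68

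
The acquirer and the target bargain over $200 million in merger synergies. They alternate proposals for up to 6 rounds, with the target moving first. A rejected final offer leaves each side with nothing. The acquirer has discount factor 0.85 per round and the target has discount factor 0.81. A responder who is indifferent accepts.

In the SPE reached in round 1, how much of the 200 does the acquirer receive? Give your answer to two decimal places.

135.12

Round 6 (the acquirer proposes): rejection yields 0 for the target; the acquirer offers 0 and keeps 200.
Round 5 (the target proposes): the acquirer can get 200 next round, worth 0.85 × 200 = 170 now; the target offers that and keeps 30.
Round 4 (the acquirer proposes): the target can get 30 next round, worth 0.81 × 30 = 24.3 now, so the acquirer offers 24.3, keeping 175.7.
Round 3 (the target proposes): the acquirer can get 175.7 next round, worth 0.85 × 175.7 = 149.345 now, so the target offers 149.345, keeping 50.655.
Round 2 (the acquirer proposes): the target can get 50.655 next round, worth 0.81 × 50.655 = 41.03055 now; the acquirer offers that and keeps 158.96945.
Round 1 (the target proposes): the acquirer can get 158.96945 next round, worth 0.85 × 158.96945 = 135.1240325 now; the target offers that and keeps 64.8759675.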